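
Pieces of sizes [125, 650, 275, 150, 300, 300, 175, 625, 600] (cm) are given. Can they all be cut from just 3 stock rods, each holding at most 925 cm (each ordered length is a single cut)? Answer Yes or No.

No

Total = 3200 cm; ⌈3200/925⌉ = 4.
At least 4 stock rods are required, but only 3 are allowed.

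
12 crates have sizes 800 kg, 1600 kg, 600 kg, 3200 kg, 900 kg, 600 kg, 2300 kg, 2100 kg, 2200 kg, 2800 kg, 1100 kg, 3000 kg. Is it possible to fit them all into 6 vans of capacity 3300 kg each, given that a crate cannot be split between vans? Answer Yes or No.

Total = 21200 kg; ⌈21200/3300⌉ = 7.
At least 7 vans are required, but only 6 are allowed.

No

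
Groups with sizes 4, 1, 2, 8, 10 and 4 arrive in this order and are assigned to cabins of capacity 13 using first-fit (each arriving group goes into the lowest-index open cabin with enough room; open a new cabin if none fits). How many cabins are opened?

3

  4 → cabin 1 (new)  [load 4/13]
  1 → cabin 1  [load 5/13]
  2 → cabin 1  [load 7/13]
  8 → cabin 2 (new)  [load 8/13]
  10 → cabin 3 (new)  [load 10/13]
  4 → cabin 1  [load 11/13]
3 cabins opened.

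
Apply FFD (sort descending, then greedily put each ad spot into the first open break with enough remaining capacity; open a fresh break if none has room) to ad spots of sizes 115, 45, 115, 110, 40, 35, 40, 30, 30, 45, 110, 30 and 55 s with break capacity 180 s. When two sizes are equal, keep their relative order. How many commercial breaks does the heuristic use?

5

Sorted descending: 115, 115, 110, 110, 55, 45, 45, 40, 40, 35, 30, 30, 30.
  115 → break 1 (new)  [load 115/180]
  115 → break 2 (new)  [load 115/180]
  110 → break 3 (new)  [load 110/180]
  110 → break 4 (new)  [load 110/180]
  55 → break 1  [load 170/180]
  45 → break 2  [load 160/180]
  45 → break 3  [load 155/180]
  40 → break 4  [load 150/180]
  40 → break 5 (new)  [load 40/180]
  35 → break 5  [load 75/180]
  30 → break 4  [load 180/180]
  30 → break 5  [load 105/180]
  30 → break 5  [load 135/180]
5 commercial breaks opened.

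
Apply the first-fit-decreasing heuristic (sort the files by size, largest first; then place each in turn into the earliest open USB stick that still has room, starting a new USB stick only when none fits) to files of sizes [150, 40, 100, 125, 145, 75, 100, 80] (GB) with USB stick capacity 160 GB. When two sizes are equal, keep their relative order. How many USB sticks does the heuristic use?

Sorted descending: 150, 145, 125, 100, 100, 80, 75, 40.
  150 → USB stick 1 (new)  [load 150/160]
  145 → USB stick 2 (new)  [load 145/160]
  125 → USB stick 3 (new)  [load 125/160]
  100 → USB stick 4 (new)  [load 100/160]
  100 → USB stick 5 (new)  [load 100/160]
  80 → USB stick 6 (new)  [load 80/160]
  75 → USB stick 6  [load 155/160]
  40 → USB stick 4  [load 140/160]
6 USB sticks opened.

6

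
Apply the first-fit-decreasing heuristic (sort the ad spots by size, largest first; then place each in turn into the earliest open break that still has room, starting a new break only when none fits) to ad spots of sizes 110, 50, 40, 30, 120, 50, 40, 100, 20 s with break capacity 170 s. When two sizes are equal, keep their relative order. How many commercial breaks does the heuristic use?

4

Sorted descending: 120, 110, 100, 50, 50, 40, 40, 30, 20.
  120 → break 1 (new)  [load 120/170]
  110 → break 2 (new)  [load 110/170]
  100 → break 3 (new)  [load 100/170]
  50 → break 1  [load 170/170]
  50 → break 2  [load 160/170]
  40 → break 3  [load 140/170]
  40 → break 4 (new)  [load 40/170]
  30 → break 3  [load 170/170]
  20 → break 4  [load 60/170]
4 commercial breaks opened.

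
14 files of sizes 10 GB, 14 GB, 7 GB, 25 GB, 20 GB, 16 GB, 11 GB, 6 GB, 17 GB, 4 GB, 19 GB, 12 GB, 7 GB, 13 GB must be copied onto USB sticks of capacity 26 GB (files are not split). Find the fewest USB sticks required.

Total = 25 + 20 + 19 + 17 + 16 + 14 + 13 + 12 + 11 + 10 + 7 + 7 + 6 + 4 = 181 GB.
Lower bound: ⌈181/26⌉ = 7 USB sticks.
A packing using 8 USB sticks:
  USB stick 1: 25 = 25
  USB stick 2: 20 + 6 = 26
  USB stick 3: 19 + 7 = 26
  USB stick 4: 17 + 7 = 24
  USB stick 5: 16 + 10 = 26
  USB stick 6: 14 + 12 = 26
  USB stick 7: 13 + 11 = 24
  USB stick 8: 4 = 4
No arrangement into 7 USB sticks stays within capacity, so 8 is optimal.

8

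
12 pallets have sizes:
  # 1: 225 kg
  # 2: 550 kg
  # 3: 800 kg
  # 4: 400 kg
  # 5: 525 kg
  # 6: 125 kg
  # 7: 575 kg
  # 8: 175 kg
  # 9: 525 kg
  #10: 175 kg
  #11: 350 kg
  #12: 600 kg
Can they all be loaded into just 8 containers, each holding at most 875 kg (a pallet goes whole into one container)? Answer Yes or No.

Yes

A valid assignment using 7 containers:
  container 1: 800 = 800
  container 2: 600 + 225 = 825
  container 3: 575 + 175 + 125 = 875
  container 4: 550 + 175 = 725
  container 5: 525 + 350 = 875
  container 6: 525 = 525
  container 7: 400 = 400
That uses only 7 ≤ 8, so 8 containers are enough.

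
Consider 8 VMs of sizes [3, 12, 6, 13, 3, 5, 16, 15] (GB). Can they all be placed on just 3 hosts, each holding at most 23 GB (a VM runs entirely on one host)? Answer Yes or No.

Total = 73 GB; ⌈73/23⌉ = 4.
At least 4 hosts are required, but only 3 are allowed.

No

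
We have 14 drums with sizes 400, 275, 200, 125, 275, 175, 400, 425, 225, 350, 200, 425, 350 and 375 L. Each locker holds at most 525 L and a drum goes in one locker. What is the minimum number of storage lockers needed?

Total = 425 + 425 + 400 + 400 + 375 + 350 + 350 + 275 + 275 + 225 + 200 + 200 + 175 + 125 = 4200 L.
Lower bound: ⌈4200/525⌉ = 8 storage lockers.
Also, 9 drums each exceed 525/2 L, and no two of those can share a locker, so at least 9 storage lockers are needed.
A packing using 10 storage lockers:
  locker 1: 425 = 425
  locker 2: 425 = 425
  locker 3: 400 + 125 = 525
  locker 4: 400 = 400
  locker 5: 375 = 375
  locker 6: 350 + 175 = 525
  locker 7: 350 = 350
  locker 8: 275 + 225 = 500
  locker 9: 275 + 200 = 475
  locker 10: 200 = 200
No arrangement into 9 storage lockers stays within capacity, so 10 is optimal.

10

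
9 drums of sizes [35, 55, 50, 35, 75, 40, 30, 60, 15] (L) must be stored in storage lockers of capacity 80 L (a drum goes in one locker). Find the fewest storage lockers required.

Total = 75 + 60 + 55 + 50 + 40 + 35 + 35 + 30 + 15 = 395 L.
Lower bound: ⌈395/80⌉ = 5 storage lockers.
A packing using 6 storage lockers:
  locker 1: 75 = 75
  locker 2: 60 + 15 = 75
  locker 3: 55 = 55
  locker 4: 50 + 30 = 80
  locker 5: 40 + 35 = 75
  locker 6: 35 = 35
No arrangement into 5 storage lockers stays within capacity, so 6 is optimal.

6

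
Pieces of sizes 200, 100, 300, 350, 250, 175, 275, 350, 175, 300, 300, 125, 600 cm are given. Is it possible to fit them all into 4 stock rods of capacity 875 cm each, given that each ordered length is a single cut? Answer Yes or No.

A valid assignment using 4 stock rods:
  stock rod 1: 600 + 275 = 875
  stock rod 2: 350 + 350 + 175 = 875
  stock rod 3: 300 + 300 + 175 + 100 = 875
  stock rod 4: 300 + 250 + 200 + 125 = 875
Every load is within 875 cm, so 4 stock rods suffice.

Yes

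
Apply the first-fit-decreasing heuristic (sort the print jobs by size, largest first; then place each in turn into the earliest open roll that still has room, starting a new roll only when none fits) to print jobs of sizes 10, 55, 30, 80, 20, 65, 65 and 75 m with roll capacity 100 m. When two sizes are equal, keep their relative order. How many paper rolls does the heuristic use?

5

Sorted descending: 80, 75, 65, 65, 55, 30, 20, 10.
  80 → roll 1 (new)  [load 80/100]
  75 → roll 2 (new)  [load 75/100]
  65 → roll 3 (new)  [load 65/100]
  65 → roll 4 (new)  [load 65/100]
  55 → roll 5 (new)  [load 55/100]
  30 → roll 3  [load 95/100]
  20 → roll 1  [load 100/100]
  10 → roll 2  [load 85/100]
5 paper rolls opened.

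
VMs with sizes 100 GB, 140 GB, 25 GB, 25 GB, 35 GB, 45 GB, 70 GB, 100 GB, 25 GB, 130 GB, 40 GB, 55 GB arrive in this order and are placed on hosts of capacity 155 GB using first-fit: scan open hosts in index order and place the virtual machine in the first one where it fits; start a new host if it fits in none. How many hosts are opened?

6

  100 → host 1 (new)  [load 100/155]
  140 → host 2 (new)  [load 140/155]
  25 → host 1  [load 125/155]
  25 → host 1  [load 150/155]
  35 → host 3 (new)  [load 35/155]
  45 → host 3  [load 80/155]
  70 → host 3  [load 150/155]
  100 → host 4 (new)  [load 100/155]
  25 → host 4  [load 125/155]
  130 → host 5 (new)  [load 130/155]
  40 → host 6 (new)  [load 40/155]
  55 → host 6  [load 95/155]
6 hosts opened.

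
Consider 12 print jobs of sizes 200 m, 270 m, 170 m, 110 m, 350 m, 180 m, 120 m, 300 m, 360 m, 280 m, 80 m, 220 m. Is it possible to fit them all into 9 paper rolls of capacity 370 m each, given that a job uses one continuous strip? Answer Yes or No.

Yes

A valid assignment using 8 paper rolls:
  roll 1: 360 = 360
  roll 2: 350 = 350
  roll 3: 300 = 300
  roll 4: 280 + 80 = 360
  roll 5: 270 = 270
  roll 6: 220 + 120 = 340
  roll 7: 200 + 170 = 370
  roll 8: 180 + 110 = 290
That uses only 8 ≤ 9, so 9 paper rolls are enough.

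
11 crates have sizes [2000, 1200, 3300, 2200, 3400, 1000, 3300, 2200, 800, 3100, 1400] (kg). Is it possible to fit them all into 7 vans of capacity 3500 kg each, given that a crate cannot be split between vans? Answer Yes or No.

No

Total = 23900 kg; ⌈23900/3500⌉ = 7.
The bound of 7 does not rule out 7, but exhaustive search shows no assignment into 7 vans of capacity 3500 kg exists — the minimum is 8.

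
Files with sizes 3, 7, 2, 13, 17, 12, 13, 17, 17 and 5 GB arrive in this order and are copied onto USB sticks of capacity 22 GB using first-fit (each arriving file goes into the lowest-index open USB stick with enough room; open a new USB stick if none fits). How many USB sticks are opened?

7

  3 → USB stick 1 (new)  [load 3/22]
  7 → USB stick 1  [load 10/22]
  2 → USB stick 1  [load 12/22]
  13 → USB stick 2 (new)  [load 13/22]
  17 → USB stick 3 (new)  [load 17/22]
  12 → USB stick 4 (new)  [load 12/22]
  13 → USB stick 5 (new)  [load 13/22]
  17 → USB stick 6 (new)  [load 17/22]
  17 → USB stick 7 (new)  [load 17/22]
  5 → USB stick 1  [load 17/22]
7 USB sticks opened.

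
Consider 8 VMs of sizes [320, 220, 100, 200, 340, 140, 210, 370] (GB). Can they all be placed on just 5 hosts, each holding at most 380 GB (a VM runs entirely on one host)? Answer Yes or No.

No

Total = 1900 GB; ⌈1900/380⌉ = 5.
6 VMs each exceed half the capacity and cannot share a host, forcing at least 6 hosts.
At least 6 hosts are required, but only 5 are allowed.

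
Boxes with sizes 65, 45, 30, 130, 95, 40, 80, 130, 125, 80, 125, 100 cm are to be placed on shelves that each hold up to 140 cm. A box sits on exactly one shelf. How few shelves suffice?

9

Total = 130 + 130 + 125 + 125 + 100 + 95 + 80 + 80 + 65 + 45 + 40 + 30 = 1045 cm.
Lower bound: ⌈1045/140⌉ = 8 shelves.
A packing using 9 shelves:
  shelf 1: 130 = 130
  shelf 2: 130 = 130
  shelf 3: 125 = 125
  shelf 4: 125 = 125
  shelf 5: 100 + 40 = 140
  shelf 6: 95 + 45 = 140
  shelf 7: 80 + 30 = 110
  shelf 8: 80 = 80
  shelf 9: 65 = 65
No arrangement into 8 shelves stays within capacity, so 9 is optimal.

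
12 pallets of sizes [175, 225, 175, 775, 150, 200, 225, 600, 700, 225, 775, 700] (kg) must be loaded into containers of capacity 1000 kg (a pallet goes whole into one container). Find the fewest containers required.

6

Total = 775 + 775 + 700 + 700 + 600 + 225 + 225 + 225 + 200 + 175 + 175 + 150 = 4925 kg.
Lower bound: ⌈4925/1000⌉ = 5 containers.
A packing using 6 containers:
  container 1: 775 + 225 = 1000
  container 2: 775 + 225 = 1000
  container 3: 700 + 225 = 925
  container 4: 700 + 200 = 900
  container 5: 600 + 175 + 175 = 950
  container 6: 150 = 150
No arrangement into 5 containers stays within capacity, so 6 is optimal.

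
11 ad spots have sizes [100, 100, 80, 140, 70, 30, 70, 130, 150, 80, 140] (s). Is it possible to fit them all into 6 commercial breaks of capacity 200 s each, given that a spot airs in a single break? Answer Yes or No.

Total = 1090 s; ⌈1090/200⌉ = 6.
The bound of 6 does not rule out 6, but exhaustive search shows no assignment into 6 commercial breaks of capacity 200 s exists — the minimum is 7.

No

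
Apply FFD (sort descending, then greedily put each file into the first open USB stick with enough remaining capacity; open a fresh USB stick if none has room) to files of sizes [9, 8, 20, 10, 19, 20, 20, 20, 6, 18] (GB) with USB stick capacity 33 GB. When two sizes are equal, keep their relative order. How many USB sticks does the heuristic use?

Sorted descending: 20, 20, 20, 20, 19, 18, 10, 9, 8, 6.
  20 → USB stick 1 (new)  [load 20/33]
  20 → USB stick 2 (new)  [load 20/33]
  20 → USB stick 3 (new)  [load 20/33]
  20 → USB stick 4 (new)  [load 20/33]
  19 → USB stick 5 (new)  [load 19/33]
  18 → USB stick 6 (new)  [load 18/33]
  10 → USB stick 1  [load 30/33]
  9 → USB stick 2  [load 29/33]
  8 → USB stick 3  [load 28/33]
  6 → USB stick 4  [load 26/33]
6 USB sticks opened.

6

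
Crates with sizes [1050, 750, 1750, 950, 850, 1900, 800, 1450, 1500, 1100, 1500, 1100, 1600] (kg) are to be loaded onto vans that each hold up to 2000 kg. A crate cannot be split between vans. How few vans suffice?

10

Total = 1900 + 1750 + 1600 + 1500 + 1500 + 1450 + 1100 + 1100 + 1050 + 950 + 850 + 800 + 750 = 16300 kg.
Lower bound: ⌈16300/2000⌉ = 9 vans.
A packing using 10 vans:
  van 1: 1900 = 1900
  van 2: 1750 = 1750
  van 3: 1600 = 1600
  van 4: 1500 = 1500
  van 5: 1500 = 1500
  van 6: 1450 = 1450
  van 7: 1100 + 850 = 1950
  van 8: 1100 + 800 = 1900
  van 9: 1050 + 950 = 2000
  van 10: 750 = 750
No arrangement into 9 vans stays within capacity, so 10 is optimal.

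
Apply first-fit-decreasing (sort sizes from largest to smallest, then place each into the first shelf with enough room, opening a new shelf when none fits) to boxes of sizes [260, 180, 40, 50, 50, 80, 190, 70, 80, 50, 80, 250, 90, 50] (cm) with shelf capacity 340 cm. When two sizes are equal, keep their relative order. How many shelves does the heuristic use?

5

Sorted descending: 260, 250, 190, 180, 90, 80, 80, 80, 70, 50, 50, 50, 50, 40.
  260 → shelf 1 (new)  [load 260/340]
  250 → shelf 2 (new)  [load 250/340]
  190 → shelf 3 (new)  [load 190/340]
  180 → shelf 4 (new)  [load 180/340]
  90 → shelf 2  [load 340/340]
  80 → shelf 1  [load 340/340]
  80 → shelf 3  [load 270/340]
  80 → shelf 4  [load 260/340]
  70 → shelf 3  [load 340/340]
  50 → shelf 4  [load 310/340]
  50 → shelf 5 (new)  [load 50/340]
  50 → shelf 5  [load 100/340]
  50 → shelf 5  [load 150/340]
  40 → shelf 5  [load 190/340]
5 shelves opened.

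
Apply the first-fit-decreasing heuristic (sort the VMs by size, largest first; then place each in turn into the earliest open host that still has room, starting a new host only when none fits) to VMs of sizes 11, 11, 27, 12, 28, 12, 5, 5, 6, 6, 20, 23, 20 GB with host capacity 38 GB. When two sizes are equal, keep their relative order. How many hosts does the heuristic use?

6

Sorted descending: 28, 27, 23, 20, 20, 12, 12, 11, 11, 6, 6, 5, 5.
  28 → host 1 (new)  [load 28/38]
  27 → host 2 (new)  [load 27/38]
  23 → host 3 (new)  [load 23/38]
  20 → host 4 (new)  [load 20/38]
  20 → host 5 (new)  [load 20/38]
  12 → host 3  [load 35/38]
  12 → host 4  [load 32/38]
  11 → host 2  [load 38/38]
  11 → host 5  [load 31/38]
  6 → host 1  [load 34/38]
  6 → host 4  [load 38/38]
  5 → host 5  [load 36/38]
  5 → host 6 (new)  [load 5/38]
6 hosts opened.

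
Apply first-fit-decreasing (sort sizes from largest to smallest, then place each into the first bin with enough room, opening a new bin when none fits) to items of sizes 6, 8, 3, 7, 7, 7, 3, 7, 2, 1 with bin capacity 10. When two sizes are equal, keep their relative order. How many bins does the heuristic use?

Sorted descending: 8, 7, 7, 7, 7, 6, 3, 3, 2, 1.
  8 → bin 1 (new)  [load 8/10]
  7 → bin 2 (new)  [load 7/10]
  7 → bin 3 (new)  [load 7/10]
  7 → bin 4 (new)  [load 7/10]
  7 → bin 5 (new)  [load 7/10]
  6 → bin 6 (new)  [load 6/10]
  3 → bin 2  [load 10/10]
  3 → bin 3  [load 10/10]
  2 → bin 1  [load 10/10]
  1 → bin 4  [load 8/10]
6 bins opened.

6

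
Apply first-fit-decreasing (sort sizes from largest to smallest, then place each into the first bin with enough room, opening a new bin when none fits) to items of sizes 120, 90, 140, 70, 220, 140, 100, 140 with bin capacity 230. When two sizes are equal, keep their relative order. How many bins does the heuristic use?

5

Sorted descending: 220, 140, 140, 140, 120, 100, 90, 70.
  220 → bin 1 (new)  [load 220/230]
  140 → bin 2 (new)  [load 140/230]
  140 → bin 3 (new)  [load 140/230]
  140 → bin 4 (new)  [load 140/230]
  120 → bin 5 (new)  [load 120/230]
  100 → bin 5  [load 220/230]
  90 → bin 2  [load 230/230]
  70 → bin 3  [load 210/230]
5 bins opened.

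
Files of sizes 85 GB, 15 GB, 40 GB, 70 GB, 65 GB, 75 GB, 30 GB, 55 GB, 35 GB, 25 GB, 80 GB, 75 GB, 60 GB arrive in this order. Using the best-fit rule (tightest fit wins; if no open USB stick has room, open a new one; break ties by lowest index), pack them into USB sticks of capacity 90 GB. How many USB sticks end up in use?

9

  85 → USB stick 1 (new)  [load 85/90]
  15 → USB stick 2 (new)  [load 15/90]
  40 → USB stick 2  [load 55/90]
  70 → USB stick 3 (new)  [load 70/90]
  65 → USB stick 4 (new)  [load 65/90]
  75 → USB stick 5 (new)  [load 75/90]
  30 → USB stick 2  [load 85/90]
  55 → USB stick 6 (new)  [load 55/90]
  35 → USB stick 6  [load 90/90]
  25 → USB stick 4  [load 90/90]
  80 → USB stick 7 (new)  [load 80/90]
  75 → USB stick 8 (new)  [load 75/90]
  60 → USB stick 9 (new)  [load 60/90]
9 USB sticks opened.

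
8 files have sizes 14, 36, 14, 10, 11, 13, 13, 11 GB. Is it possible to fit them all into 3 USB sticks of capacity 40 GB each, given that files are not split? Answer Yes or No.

No

Total = 122 GB; ⌈122/40⌉ = 4.
At least 4 USB sticks are required, but only 3 are allowed.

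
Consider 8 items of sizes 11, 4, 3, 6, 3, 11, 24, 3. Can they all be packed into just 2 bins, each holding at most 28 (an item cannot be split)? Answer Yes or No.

No

Total = 65; ⌈65/28⌉ = 3.
At least 3 bins are required, but only 2 are allowed.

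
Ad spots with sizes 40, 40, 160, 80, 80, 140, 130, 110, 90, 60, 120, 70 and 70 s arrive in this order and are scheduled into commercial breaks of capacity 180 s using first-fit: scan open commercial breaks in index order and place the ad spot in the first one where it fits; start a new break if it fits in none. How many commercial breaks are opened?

  40 → break 1 (new)  [load 40/180]
  40 → break 1  [load 80/180]
  160 → break 2 (new)  [load 160/180]
  80 → break 1  [load 160/180]
  80 → break 3 (new)  [load 80/180]
  140 → break 4 (new)  [load 140/180]
  130 → break 5 (new)  [load 130/180]
  110 → break 6 (new)  [load 110/180]
  90 → break 3  [load 170/180]
  60 → break 6  [load 170/180]
  120 → break 7 (new)  [load 120/180]
  70 → break 8 (new)  [load 70/180]
  70 → break 8  [load 140/180]
8 commercial breaks opened.

8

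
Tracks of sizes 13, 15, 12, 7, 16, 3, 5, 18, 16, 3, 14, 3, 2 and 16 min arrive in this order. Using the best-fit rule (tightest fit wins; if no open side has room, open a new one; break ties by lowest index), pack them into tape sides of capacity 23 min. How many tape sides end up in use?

  13 → side 1 (new)  [load 13/23]
  15 → side 2 (new)  [load 15/23]
  12 → side 3 (new)  [load 12/23]
  7 → side 2  [load 22/23]
  16 → side 4 (new)  [load 16/23]
  3 → side 4  [load 19/23]
  5 → side 1  [load 18/23]
  18 → side 5 (new)  [load 18/23]
  16 → side 6 (new)  [load 16/23]
  3 → side 4  [load 22/23]
  14 → side 7 (new)  [load 14/23]
  3 → side 1  [load 21/23]
  2 → side 1  [load 23/23]
  16 → side 8 (new)  [load 16/23]
8 tape sides opened.

8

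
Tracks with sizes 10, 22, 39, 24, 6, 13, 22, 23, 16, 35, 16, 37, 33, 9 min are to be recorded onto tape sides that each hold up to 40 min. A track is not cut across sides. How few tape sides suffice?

9

Total = 39 + 37 + 35 + 33 + 24 + 23 + 22 + 22 + 16 + 16 + 13 + 10 + 9 + 6 = 305 min.
Lower bound: ⌈305/40⌉ = 8 tape sides.
A packing using 9 tape sides:
  side 1: 39 = 39
  side 2: 37 = 37
  side 3: 35 = 35
  side 4: 33 + 6 = 39
  side 5: 24 + 16 = 40
  side 6: 23 + 16 = 39
  side 7: 22 + 13 = 35
  side 8: 22 + 10 = 32
  side 9: 9 = 9
No arrangement into 8 tape sides stays within capacity, so 9 is optimal.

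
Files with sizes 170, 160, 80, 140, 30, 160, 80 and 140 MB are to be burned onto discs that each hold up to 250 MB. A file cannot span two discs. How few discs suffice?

5

Total = 170 + 160 + 160 + 140 + 140 + 80 + 80 + 30 = 960 MB.
Lower bound: ⌈960/250⌉ = 4 discs.
Also, 5 files each exceed 125 MB, and no two of those can share a disc, so at least 5 discs are needed.
A packing using 5 discs:
  disc 1: 170 + 80 = 250
  disc 2: 160 + 80 = 240
  disc 3: 160 + 30 = 190
  disc 4: 140 = 140
  disc 5: 140 = 140
This matches the lower bound, so 5 is optimal.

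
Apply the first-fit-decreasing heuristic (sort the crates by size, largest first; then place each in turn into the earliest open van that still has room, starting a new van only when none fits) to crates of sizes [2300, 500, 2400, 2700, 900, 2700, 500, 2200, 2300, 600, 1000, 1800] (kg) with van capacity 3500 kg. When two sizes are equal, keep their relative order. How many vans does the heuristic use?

7

Sorted descending: 2700, 2700, 2400, 2300, 2300, 2200, 1800, 1000, 900, 600, 500, 500.
  2700 → van 1 (new)  [load 2700/3500]
  2700 → van 2 (new)  [load 2700/3500]
  2400 → van 3 (new)  [load 2400/3500]
  2300 → van 4 (new)  [load 2300/3500]
  2300 → van 5 (new)  [load 2300/3500]
  2200 → van 6 (new)  [load 2200/3500]
  1800 → van 7 (new)  [load 1800/3500]
  1000 → van 3  [load 3400/3500]
  900 → van 4  [load 3200/3500]
  600 → van 1  [load 3300/3500]
  500 → van 2  [load 3200/3500]
  500 → van 5  [load 2800/3500]
7 vans opened.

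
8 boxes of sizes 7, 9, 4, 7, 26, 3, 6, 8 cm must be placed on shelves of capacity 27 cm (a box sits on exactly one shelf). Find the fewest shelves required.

Total = 26 + 9 + 8 + 7 + 7 + 6 + 4 + 3 = 70 cm.
Lower bound: ⌈70/27⌉ = 3 shelves.
A packing using 3 shelves:
  shelf 1: 26 = 26
  shelf 2: 9 + 8 + 7 + 3 = 27
  shelf 3: 7 + 6 + 4 = 17
This matches the lower bound, so 3 is optimal.

3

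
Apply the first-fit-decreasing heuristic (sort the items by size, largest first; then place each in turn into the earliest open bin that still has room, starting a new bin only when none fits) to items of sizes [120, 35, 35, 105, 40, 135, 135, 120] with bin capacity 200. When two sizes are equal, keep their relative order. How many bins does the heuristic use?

5

Sorted descending: 135, 135, 120, 120, 105, 40, 35, 35.
  135 → bin 1 (new)  [load 135/200]
  135 → bin 2 (new)  [load 135/200]
  120 → bin 3 (new)  [load 120/200]
  120 → bin 4 (new)  [load 120/200]
  105 → bin 5 (new)  [load 105/200]
  40 → bin 1  [load 175/200]
  35 → bin 2  [load 170/200]
  35 → bin 3  [load 155/200]
5 bins opened.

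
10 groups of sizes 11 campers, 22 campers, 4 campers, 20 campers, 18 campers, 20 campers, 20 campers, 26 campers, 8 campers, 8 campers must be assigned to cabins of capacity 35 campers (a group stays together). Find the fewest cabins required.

Total = 26 + 22 + 20 + 20 + 20 + 18 + 11 + 8 + 8 + 4 = 157 campers.
Lower bound: ⌈157/35⌉ = 5 cabins.
Also, 6 groups each exceed 35/2 campers, and no two of those can share a cabin, so at least 6 cabins are needed.
A packing using 6 cabins:
  cabin 1: 26 + 8 = 34
  cabin 2: 22 + 11 = 33
  cabin 3: 20 + 8 + 4 = 32
  cabin 4: 20 = 20
  cabin 5: 20 = 20
  cabin 6: 18 = 18
This matches the lower bound, so 6 is optimal.

6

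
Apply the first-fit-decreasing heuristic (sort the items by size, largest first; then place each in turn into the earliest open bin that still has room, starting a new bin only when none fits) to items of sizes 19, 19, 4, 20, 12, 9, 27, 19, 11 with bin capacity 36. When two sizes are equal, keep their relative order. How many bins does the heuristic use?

5

Sorted descending: 27, 20, 19, 19, 19, 12, 11, 9, 4.
  27 → bin 1 (new)  [load 27/36]
  20 → bin 2 (new)  [load 20/36]
  19 → bin 3 (new)  [load 19/36]
  19 → bin 4 (new)  [load 19/36]
  19 → bin 5 (new)  [load 19/36]
  12 → bin 2  [load 32/36]
  11 → bin 3  [load 30/36]
  9 → bin 1  [load 36/36]
  4 → bin 2  [load 36/36]
5 bins opened.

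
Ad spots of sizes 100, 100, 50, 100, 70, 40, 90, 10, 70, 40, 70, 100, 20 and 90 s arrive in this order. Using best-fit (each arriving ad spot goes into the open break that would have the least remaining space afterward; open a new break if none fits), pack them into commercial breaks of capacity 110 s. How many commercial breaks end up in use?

  100 → break 1 (new)  [load 100/110]
  100 → break 2 (new)  [load 100/110]
  50 → break 3 (new)  [load 50/110]
  100 → break 4 (new)  [load 100/110]
  70 → break 5 (new)  [load 70/110]
  40 → break 5  [load 110/110]
  90 → break 6 (new)  [load 90/110]
  10 → break 1  [load 110/110]
  70 → break 7 (new)  [load 70/110]
  40 → break 7  [load 110/110]
  70 → break 8 (new)  [load 70/110]
  100 → break 9 (new)  [load 100/110]
  20 → break 6  [load 110/110]
  90 → break 10 (new)  [load 90/110]
10 commercial breaks opened.

10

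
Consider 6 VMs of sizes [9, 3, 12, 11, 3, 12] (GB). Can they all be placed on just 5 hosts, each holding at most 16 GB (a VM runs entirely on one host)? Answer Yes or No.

Yes

A valid assignment using 4 hosts:
  host 1: 12 + 3 = 15
  host 2: 12 + 3 = 15
  host 3: 11 = 11
  host 4: 9 = 9
That uses only 4 ≤ 5, so 5 hosts are enough.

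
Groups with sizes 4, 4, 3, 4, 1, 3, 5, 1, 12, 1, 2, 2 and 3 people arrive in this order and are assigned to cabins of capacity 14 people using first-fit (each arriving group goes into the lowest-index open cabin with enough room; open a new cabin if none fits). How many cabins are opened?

4

  4 → cabin 1 (new)  [load 4/14]
  4 → cabin 1  [load 8/14]
  3 → cabin 1  [load 11/14]
  4 → cabin 2 (new)  [load 4/14]
  1 → cabin 1  [load 12/14]
  3 → cabin 2  [load 7/14]
  5 → cabin 2  [load 12/14]
  1 → cabin 1  [load 13/14]
  12 → cabin 3 (new)  [load 12/14]
  1 → cabin 1  [load 14/14]
  2 → cabin 2  [load 14/14]
  2 → cabin 3  [load 14/14]
  3 → cabin 4 (new)  [load 3/14]
4 cabins opened.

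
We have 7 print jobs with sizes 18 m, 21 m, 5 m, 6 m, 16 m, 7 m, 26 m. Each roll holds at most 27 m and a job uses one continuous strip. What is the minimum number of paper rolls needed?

4

Total = 26 + 21 + 18 + 16 + 7 + 6 + 5 = 99 m.
Lower bound: ⌈99/27⌉ = 4 paper rolls.
A packing using 4 paper rolls:
  roll 1: 26 = 26
  roll 2: 21 + 6 = 27
  roll 3: 18 + 7 = 25
  roll 4: 16 + 5 = 21
This matches the lower bound, so 4 is optimal.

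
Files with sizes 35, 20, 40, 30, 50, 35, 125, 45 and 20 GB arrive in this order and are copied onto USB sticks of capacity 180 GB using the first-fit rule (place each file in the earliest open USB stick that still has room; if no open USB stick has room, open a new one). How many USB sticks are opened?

3

  35 → USB stick 1 (new)  [load 35/180]
  20 → USB stick 1  [load 55/180]
  40 → USB stick 1  [load 95/180]
  30 → USB stick 1  [load 125/180]
  50 → USB stick 1  [load 175/180]
  35 → USB stick 2 (new)  [load 35/180]
  125 → USB stick 2  [load 160/180]
  45 → USB stick 3 (new)  [load 45/180]
  20 → USB stick 2  [load 180/180]
3 USB sticks opened.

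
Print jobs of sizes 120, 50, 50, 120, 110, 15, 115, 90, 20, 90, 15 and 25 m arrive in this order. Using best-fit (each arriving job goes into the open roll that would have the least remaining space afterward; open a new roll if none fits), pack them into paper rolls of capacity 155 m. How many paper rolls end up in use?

7

  120 → roll 1 (new)  [load 120/155]
  50 → roll 2 (new)  [load 50/155]
  50 → roll 2  [load 100/155]
  120 → roll 3 (new)  [load 120/155]
  110 → roll 4 (new)  [load 110/155]
  15 → roll 1  [load 135/155]
  115 → roll 5 (new)  [load 115/155]
  90 → roll 6 (new)  [load 90/155]
  20 → roll 1  [load 155/155]
  90 → roll 7 (new)  [load 90/155]
  15 → roll 3  [load 135/155]
  25 → roll 5  [load 140/155]
7 paper rolls opened.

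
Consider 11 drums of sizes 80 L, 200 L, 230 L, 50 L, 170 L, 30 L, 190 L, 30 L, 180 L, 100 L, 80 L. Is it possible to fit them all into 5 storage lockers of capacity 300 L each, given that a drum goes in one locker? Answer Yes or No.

Yes

A valid assignment using 5 storage lockers:
  locker 1: 230 + 50 = 280
  locker 2: 200 + 100 = 300
  locker 3: 190 + 80 + 30 = 300
  locker 4: 180 + 80 + 30 = 290
  locker 5: 170 = 170
Every load is within 300 L, so 5 storage lockers suffice.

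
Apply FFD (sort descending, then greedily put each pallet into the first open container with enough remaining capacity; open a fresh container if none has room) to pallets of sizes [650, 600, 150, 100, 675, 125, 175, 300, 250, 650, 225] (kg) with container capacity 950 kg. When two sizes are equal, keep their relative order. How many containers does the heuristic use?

5

Sorted descending: 675, 650, 650, 600, 300, 250, 225, 175, 150, 125, 100.
  675 → container 1 (new)  [load 675/950]
  650 → container 2 (new)  [load 650/950]
  650 → container 3 (new)  [load 650/950]
  600 → container 4 (new)  [load 600/950]
  300 → container 2  [load 950/950]
  250 → container 1  [load 925/950]
  225 → container 3  [load 875/950]
  175 → container 4  [load 775/950]
  150 → container 4  [load 925/950]
  125 → container 5 (new)  [load 125/950]
  100 → container 5  [load 225/950]
5 containers opened.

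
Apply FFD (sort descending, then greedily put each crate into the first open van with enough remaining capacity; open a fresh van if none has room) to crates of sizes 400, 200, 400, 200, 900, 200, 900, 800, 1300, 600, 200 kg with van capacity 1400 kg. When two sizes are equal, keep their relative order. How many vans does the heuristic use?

5

Sorted descending: 1300, 900, 900, 800, 600, 400, 400, 200, 200, 200, 200.
  1300 → van 1 (new)  [load 1300/1400]
  900 → van 2 (new)  [load 900/1400]
  900 → van 3 (new)  [load 900/1400]
  800 → van 4 (new)  [load 800/1400]
  600 → van 4  [load 1400/1400]
  400 → van 2  [load 1300/1400]
  400 → van 3  [load 1300/1400]
  200 → van 5 (new)  [load 200/1400]
  200 → van 5  [load 400/1400]
  200 → van 5  [load 600/1400]
  200 → van 5  [load 800/1400]
5 vans opened.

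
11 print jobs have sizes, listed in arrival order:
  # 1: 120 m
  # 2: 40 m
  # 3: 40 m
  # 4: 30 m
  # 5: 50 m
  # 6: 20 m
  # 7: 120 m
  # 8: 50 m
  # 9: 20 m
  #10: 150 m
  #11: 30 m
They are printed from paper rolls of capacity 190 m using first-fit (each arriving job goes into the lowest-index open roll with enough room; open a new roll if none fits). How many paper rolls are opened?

  120 → roll 1 (new)  [load 120/190]
  40 → roll 1  [load 160/190]
  40 → roll 2 (new)  [load 40/190]
  30 → roll 1  [load 190/190]
  50 → roll 2  [load 90/190]
  20 → roll 2  [load 110/190]
  120 → roll 3 (new)  [load 120/190]
  50 → roll 2  [load 160/190]
  20 → roll 2  [load 180/190]
  150 → roll 4 (new)  [load 150/190]
  30 → roll 3  [load 150/190]
4 paper rolls opened.

4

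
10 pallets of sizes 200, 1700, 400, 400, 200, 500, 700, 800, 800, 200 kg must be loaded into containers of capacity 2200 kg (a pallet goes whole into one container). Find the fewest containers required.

Total = 1700 + 800 + 800 + 700 + 500 + 400 + 400 + 200 + 200 + 200 = 5900 kg.
Lower bound: ⌈5900/2200⌉ = 3 containers.
A packing using 3 containers:
  container 1: 1700 + 500 = 2200
  container 2: 800 + 800 + 400 + 200 = 2200
  container 3: 700 + 400 + 200 + 200 = 1500
This matches the lower bound, so 3 is optimal.

3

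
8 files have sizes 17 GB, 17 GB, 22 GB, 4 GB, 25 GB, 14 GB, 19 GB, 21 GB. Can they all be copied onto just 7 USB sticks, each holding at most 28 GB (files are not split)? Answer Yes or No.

A valid assignment using 7 USB sticks:
  USB stick 1: 25 = 25
  USB stick 2: 22 + 4 = 26
  USB stick 3: 21 = 21
  USB stick 4: 19 = 19
  USB stick 5: 17 = 17
  USB stick 6: 17 = 17
  USB stick 7: 14 = 14
Every load is within 28 GB, so 7 USB sticks suffice.

Yes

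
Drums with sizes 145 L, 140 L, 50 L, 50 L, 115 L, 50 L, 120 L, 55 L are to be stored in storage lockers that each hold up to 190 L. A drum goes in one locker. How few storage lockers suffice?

Total = 145 + 140 + 120 + 115 + 55 + 50 + 50 + 50 = 725 L.
Lower bound: ⌈725/190⌉ = 4 storage lockers.
A packing using 5 storage lockers:
  locker 1: 145 = 145
  locker 2: 140 + 50 = 190
  locker 3: 120 + 55 = 175
  locker 4: 115 + 50 = 165
  locker 5: 50 = 50
No arrangement into 4 storage lockers stays within capacity, so 5 is optimal.

5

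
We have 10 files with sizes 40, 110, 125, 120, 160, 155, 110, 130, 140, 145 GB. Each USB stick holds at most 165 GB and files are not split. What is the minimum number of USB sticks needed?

9

Total = 160 + 155 + 145 + 140 + 130 + 125 + 120 + 110 + 110 + 40 = 1235 GB.
Lower bound: ⌈1235/165⌉ = 8 USB sticks.
Also, 9 files each exceed 165/2 GB, and no two of those can share a USB stick, so at least 9 USB sticks are needed.
A packing using 9 USB sticks:
  USB stick 1: 160 = 160
  USB stick 2: 155 = 155
  USB stick 3: 145 = 145
  USB stick 4: 140 = 140
  USB stick 5: 130 = 130
  USB stick 6: 125 + 40 = 165
  USB stick 7: 120 = 120
  USB stick 8: 110 = 110
  USB stick 9: 110 = 110
This matches the lower bound, so 9 is optimal.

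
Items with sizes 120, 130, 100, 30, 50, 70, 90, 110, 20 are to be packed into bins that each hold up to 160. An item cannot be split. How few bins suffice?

5

Total = 130 + 120 + 110 + 100 + 90 + 70 + 50 + 30 + 20 = 720.
Lower bound: ⌈720/160⌉ = 5 bins.
A packing using 5 bins:
  bin 1: 130 + 30 = 160
  bin 2: 120 + 20 = 140
  bin 3: 110 + 50 = 160
  bin 4: 100 = 100
  bin 5: 90 + 70 = 160
This matches the lower bound, so 5 is optimal.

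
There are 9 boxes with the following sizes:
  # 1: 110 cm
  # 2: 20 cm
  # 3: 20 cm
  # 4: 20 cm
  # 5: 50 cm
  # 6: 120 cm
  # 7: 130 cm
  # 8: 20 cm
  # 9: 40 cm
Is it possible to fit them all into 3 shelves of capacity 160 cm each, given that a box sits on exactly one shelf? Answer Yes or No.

No

Total = 530 cm; ⌈530/160⌉ = 4.
At least 4 shelves are required, but only 3 are allowed.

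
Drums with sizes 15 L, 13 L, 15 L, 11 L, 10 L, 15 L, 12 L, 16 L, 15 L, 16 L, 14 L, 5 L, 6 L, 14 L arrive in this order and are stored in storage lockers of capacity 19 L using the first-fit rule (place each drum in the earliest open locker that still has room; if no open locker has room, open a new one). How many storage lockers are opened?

12

  15 → locker 1 (new)  [load 15/19]
  13 → locker 2 (new)  [load 13/19]
  15 → locker 3 (new)  [load 15/19]
  11 → locker 4 (new)  [load 11/19]
  10 → locker 5 (new)  [load 10/19]
  15 → locker 6 (new)  [load 15/19]
  12 → locker 7 (new)  [load 12/19]
  16 → locker 8 (new)  [load 16/19]
  15 → locker 9 (new)  [load 15/19]
  16 → locker 10 (new)  [load 16/19]
  14 → locker 11 (new)  [load 14/19]
  5 → locker 2  [load 18/19]
  6 → locker 4  [load 17/19]
  14 → locker 12 (new)  [load 14/19]
12 storage lockers opened.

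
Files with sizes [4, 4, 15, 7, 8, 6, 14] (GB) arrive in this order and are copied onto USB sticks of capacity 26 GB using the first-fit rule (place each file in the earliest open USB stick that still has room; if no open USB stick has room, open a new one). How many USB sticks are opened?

  4 → USB stick 1 (new)  [load 4/26]
  4 → USB stick 1  [load 8/26]
  15 → USB stick 1  [load 23/26]
  7 → USB stick 2 (new)  [load 7/26]
  8 → USB stick 2  [load 15/26]
  6 → USB stick 2  [load 21/26]
  14 → USB stick 3 (new)  [load 14/26]
3 USB sticks opened.

3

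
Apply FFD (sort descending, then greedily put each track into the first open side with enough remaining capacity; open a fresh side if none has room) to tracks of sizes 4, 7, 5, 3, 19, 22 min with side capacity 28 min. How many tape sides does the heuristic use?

Sorted descending: 22, 19, 7, 5, 4, 3.
  22 → side 1 (new)  [load 22/28]
  19 → side 2 (new)  [load 19/28]
  7 → side 2  [load 26/28]
  5 → side 1  [load 27/28]
  4 → side 3 (new)  [load 4/28]
  3 → side 3  [load 7/28]
3 tape sides opened.

3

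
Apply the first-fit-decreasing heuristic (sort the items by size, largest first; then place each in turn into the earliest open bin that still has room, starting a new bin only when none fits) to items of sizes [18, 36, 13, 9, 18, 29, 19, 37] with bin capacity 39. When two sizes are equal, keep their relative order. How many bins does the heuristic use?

Sorted descending: 37, 36, 29, 19, 18, 18, 13, 9.
  37 → bin 1 (new)  [load 37/39]
  36 → bin 2 (new)  [load 36/39]
  29 → bin 3 (new)  [load 29/39]
  19 → bin 4 (new)  [load 19/39]
  18 → bin 4  [load 37/39]
  18 → bin 5 (new)  [load 18/39]
  13 → bin 5  [load 31/39]
  9 → bin 3  [load 38/39]
5 bins opened.

5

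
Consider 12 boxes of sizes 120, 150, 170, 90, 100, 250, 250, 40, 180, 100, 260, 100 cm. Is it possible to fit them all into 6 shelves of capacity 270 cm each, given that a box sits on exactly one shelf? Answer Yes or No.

No

Total = 1810 cm; ⌈1810/270⌉ = 7.
At least 7 shelves are required, but only 6 are allowed.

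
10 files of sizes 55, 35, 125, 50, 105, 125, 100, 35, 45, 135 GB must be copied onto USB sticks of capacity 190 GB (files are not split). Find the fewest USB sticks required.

5

Total = 135 + 125 + 125 + 105 + 100 + 55 + 50 + 45 + 35 + 35 = 810 GB.
Lower bound: ⌈810/190⌉ = 5 USB sticks.
A packing using 5 USB sticks:
  USB stick 1: 135 + 55 = 190
  USB stick 2: 125 + 50 = 175
  USB stick 3: 125 + 45 = 170
  USB stick 4: 105 + 35 + 35 = 175
  USB stick 5: 100 = 100
This matches the lower bound, so 5 is optimal.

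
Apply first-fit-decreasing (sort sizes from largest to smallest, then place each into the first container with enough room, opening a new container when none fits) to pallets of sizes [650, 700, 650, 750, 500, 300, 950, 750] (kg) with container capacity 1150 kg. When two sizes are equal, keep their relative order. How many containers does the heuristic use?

6

Sorted descending: 950, 750, 750, 700, 650, 650, 500, 300.
  950 → container 1 (new)  [load 950/1150]
  750 → container 2 (new)  [load 750/1150]
  750 → container 3 (new)  [load 750/1150]
  700 → container 4 (new)  [load 700/1150]
  650 → container 5 (new)  [load 650/1150]
  650 → container 6 (new)  [load 650/1150]
  500 → container 5  [load 1150/1150]
  300 → container 2  [load 1050/1150]
6 containers opened.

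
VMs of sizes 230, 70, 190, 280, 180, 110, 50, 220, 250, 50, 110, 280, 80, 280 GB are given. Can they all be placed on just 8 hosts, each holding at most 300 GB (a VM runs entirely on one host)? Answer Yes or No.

Total = 2380 GB; ⌈2380/300⌉ = 8.
The bound of 8 does not rule out 8, but exhaustive search shows no assignment into 8 hosts of capacity 300 GB exists — the minimum is 9.

No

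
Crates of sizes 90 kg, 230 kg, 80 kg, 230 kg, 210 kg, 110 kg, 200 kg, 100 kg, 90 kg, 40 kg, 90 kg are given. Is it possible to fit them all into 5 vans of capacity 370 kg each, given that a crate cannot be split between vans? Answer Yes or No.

Yes

A valid assignment using 5 vans:
  van 1: 230 + 110 = 340
  van 2: 230 + 100 + 40 = 370
  van 3: 210 + 90 = 300
  van 4: 200 + 90 + 80 = 370
  van 5: 90 = 90
Every load is within 370 kg, so 5 vans suffice.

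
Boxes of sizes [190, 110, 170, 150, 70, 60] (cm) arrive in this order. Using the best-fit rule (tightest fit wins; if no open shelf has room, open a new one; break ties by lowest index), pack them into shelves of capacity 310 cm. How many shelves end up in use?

3

  190 → shelf 1 (new)  [load 190/310]
  110 → shelf 1  [load 300/310]
  170 → shelf 2 (new)  [load 170/310]
  150 → shelf 3 (new)  [load 150/310]
  70 → shelf 2  [load 240/310]
  60 → shelf 2  [load 300/310]
3 shelves opened.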